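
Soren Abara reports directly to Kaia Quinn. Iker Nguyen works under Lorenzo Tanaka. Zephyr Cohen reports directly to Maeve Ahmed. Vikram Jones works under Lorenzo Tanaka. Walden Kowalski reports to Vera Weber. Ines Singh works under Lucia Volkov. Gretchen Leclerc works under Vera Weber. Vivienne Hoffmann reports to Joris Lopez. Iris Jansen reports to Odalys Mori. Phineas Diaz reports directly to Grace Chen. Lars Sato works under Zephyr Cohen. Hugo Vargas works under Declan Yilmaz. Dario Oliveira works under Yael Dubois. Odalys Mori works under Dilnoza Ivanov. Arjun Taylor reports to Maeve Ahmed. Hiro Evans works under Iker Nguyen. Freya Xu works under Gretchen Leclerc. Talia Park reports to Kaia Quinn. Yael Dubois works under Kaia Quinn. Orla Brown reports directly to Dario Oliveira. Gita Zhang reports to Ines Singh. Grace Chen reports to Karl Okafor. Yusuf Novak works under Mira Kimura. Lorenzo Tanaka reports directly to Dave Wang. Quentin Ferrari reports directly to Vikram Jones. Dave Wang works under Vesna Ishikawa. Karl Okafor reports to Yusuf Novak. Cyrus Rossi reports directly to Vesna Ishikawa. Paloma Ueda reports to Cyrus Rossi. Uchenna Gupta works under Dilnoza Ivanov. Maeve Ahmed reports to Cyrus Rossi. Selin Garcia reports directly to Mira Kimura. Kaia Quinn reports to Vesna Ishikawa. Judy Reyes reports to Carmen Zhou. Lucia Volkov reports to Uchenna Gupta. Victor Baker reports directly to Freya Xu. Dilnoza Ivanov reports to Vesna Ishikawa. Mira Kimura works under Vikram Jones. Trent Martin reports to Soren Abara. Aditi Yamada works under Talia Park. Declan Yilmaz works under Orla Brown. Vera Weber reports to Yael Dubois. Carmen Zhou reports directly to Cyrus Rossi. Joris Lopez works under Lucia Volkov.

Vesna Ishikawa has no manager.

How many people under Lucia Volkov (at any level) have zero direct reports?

2

The people in Lucia Volkov's organization with no one reporting to them are Gita Zhang, Vivienne Hoffmann. That is 2.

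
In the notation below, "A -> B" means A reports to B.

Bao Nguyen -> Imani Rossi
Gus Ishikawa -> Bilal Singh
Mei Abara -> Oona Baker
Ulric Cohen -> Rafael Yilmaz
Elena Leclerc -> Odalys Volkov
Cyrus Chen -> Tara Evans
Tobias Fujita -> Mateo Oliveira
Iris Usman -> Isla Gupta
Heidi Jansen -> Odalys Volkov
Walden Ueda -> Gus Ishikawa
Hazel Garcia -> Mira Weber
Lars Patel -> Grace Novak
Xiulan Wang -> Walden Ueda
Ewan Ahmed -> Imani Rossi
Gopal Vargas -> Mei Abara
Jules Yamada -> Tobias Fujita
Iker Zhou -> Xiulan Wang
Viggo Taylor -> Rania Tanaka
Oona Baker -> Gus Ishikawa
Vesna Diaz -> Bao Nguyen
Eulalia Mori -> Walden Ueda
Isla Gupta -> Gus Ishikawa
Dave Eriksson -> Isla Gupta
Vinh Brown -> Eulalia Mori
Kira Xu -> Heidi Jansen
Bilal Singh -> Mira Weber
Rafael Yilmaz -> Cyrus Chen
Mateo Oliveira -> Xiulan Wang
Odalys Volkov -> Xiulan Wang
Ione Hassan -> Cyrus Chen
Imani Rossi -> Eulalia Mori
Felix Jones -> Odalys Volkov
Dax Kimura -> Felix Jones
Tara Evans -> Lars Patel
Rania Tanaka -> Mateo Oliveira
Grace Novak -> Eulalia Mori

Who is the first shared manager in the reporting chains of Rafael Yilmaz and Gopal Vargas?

Gus Ishikawa

Rafael Yilmaz's chain of managers is Cyrus Chen, Tara Evans, Lars Patel, Grace Novak, Eulalia Mori, Walden Ueda, Gus Ishikawa, Bilal Singh, Mira Weber. Gopal Vargas's chain of managers is Mei Abara, Oona Baker, Gus Ishikawa, Bilal Singh, Mira Weber. The first manager that appears in both chains is Gus Ishikawa.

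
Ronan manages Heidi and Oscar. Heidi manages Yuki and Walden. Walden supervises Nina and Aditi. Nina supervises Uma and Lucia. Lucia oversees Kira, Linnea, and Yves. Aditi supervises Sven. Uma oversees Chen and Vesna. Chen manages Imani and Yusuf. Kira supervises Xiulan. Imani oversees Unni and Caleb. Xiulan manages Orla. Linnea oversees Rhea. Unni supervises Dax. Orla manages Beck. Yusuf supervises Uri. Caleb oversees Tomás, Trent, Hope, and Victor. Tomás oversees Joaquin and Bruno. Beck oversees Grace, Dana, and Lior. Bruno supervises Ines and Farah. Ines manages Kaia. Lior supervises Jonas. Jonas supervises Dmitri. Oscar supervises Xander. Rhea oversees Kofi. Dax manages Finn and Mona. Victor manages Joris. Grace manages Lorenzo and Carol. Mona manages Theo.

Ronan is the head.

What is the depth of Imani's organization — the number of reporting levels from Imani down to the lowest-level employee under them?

The longest chain under Imani runs Imani → Caleb → Tomás → Bruno → Ines → Kaia, which is 5 levels below Imani.

5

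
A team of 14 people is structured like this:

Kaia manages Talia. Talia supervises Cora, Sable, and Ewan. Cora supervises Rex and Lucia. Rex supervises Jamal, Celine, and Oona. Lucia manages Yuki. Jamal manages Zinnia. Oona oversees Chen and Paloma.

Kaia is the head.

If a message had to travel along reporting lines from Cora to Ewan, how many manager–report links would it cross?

2

Cora is 1 level below Talia, and Ewan is 1 level below Talia (their lowest common manager). The shortest path runs up from Cora to Talia and back down to Ewan: 1 + 1 = 2 links.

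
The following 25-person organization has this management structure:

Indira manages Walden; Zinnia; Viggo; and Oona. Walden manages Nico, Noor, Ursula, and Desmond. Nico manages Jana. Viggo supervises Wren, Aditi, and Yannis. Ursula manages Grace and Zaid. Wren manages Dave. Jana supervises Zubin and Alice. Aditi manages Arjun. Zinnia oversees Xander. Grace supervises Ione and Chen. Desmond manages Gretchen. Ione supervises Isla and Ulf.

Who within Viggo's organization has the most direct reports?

Direct-report counts within Viggo's organization: Viggo has 3; Aditi has 1; Wren has 1. The largest is 3, held by Viggo.

Viggo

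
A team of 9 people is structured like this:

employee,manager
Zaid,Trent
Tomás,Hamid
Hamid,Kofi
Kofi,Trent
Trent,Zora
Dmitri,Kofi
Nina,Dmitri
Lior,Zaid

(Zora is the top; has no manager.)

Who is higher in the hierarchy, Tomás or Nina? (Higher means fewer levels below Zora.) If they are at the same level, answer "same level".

Both Tomás and Nina are 4 levels below Zora.

same level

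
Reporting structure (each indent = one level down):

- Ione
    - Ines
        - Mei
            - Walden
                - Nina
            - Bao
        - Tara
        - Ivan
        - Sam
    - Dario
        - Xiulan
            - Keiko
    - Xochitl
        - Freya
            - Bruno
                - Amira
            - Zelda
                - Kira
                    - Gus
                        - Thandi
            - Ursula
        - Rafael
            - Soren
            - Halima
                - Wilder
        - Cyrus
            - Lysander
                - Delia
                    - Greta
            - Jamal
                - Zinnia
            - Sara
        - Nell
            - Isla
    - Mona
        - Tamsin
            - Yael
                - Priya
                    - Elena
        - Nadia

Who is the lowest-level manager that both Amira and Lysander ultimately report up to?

Xochitl

Amira's chain of managers is Bruno, Freya, Xochitl, Ione. Lysander's chain of managers is Cyrus, Xochitl, Ione. The first manager that appears in both chains is Xochitl.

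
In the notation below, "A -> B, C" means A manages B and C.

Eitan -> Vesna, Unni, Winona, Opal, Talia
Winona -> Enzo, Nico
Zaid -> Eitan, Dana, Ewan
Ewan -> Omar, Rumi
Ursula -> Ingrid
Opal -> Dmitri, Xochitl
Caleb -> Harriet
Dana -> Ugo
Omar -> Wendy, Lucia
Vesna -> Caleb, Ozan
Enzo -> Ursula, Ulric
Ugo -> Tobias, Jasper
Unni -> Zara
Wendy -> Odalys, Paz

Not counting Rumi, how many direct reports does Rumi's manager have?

Rumi reports to Ewan. Ewan's other direct reports are Omar — 1 peer.

1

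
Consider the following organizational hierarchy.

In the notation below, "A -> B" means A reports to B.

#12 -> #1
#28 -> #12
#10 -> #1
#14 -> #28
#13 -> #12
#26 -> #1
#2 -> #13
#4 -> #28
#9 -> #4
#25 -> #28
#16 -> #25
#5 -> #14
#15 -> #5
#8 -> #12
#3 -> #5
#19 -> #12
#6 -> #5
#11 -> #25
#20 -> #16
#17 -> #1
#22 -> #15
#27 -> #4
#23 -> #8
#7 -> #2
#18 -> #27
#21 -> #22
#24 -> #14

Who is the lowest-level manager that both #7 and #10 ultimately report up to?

#1

#7's chain of managers is #2, #13, #12, #1. #10's chain of managers is #1. The first manager that appears in both chains is #1.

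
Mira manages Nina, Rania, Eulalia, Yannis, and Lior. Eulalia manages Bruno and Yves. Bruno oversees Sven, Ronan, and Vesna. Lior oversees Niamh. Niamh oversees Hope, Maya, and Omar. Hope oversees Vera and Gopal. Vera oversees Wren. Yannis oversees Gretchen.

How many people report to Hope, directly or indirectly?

3

Hope directly manages Vera, Gopal. Under Vera: Wren (1). Gopal has no reports. So Hope's organization is 2 direct reports plus everyone under them: 2 + 1 = 3.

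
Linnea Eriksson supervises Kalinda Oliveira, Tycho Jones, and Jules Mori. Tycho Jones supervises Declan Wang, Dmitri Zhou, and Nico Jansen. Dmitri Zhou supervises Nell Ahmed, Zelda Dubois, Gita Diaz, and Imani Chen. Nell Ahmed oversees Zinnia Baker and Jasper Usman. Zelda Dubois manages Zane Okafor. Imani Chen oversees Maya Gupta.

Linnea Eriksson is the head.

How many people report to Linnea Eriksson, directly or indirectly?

14

Linnea Eriksson directly manages Kalinda Oliveira, Tycho Jones, Jules Mori. Kalinda Oliveira has no reports. Under Tycho Jones: Nico Jansen, Dmitri Zhou, Imani Chen, Maya Gupta, Gita Diaz, Zelda Dubois, Zane Okafor, Nell Ahmed, Jasper Usman, Zinnia Baker, Declan Wang (11). Jules Mori has no reports. So Linnea Eriksson's organization is 3 direct reports plus everyone under them: 1 + 12 + 1 = 14.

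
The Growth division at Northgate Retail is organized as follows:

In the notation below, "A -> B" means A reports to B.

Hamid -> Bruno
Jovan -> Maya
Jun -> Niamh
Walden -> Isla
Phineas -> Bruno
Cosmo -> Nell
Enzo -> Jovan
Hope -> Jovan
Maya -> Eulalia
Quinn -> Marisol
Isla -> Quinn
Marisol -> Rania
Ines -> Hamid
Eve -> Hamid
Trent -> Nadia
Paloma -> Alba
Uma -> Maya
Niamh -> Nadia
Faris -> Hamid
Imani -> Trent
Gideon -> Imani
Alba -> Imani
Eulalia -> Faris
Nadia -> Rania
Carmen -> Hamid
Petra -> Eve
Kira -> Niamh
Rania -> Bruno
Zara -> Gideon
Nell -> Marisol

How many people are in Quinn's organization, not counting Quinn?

Quinn directly manages Isla. Under Isla: Walden (1). That's 2 in total.

2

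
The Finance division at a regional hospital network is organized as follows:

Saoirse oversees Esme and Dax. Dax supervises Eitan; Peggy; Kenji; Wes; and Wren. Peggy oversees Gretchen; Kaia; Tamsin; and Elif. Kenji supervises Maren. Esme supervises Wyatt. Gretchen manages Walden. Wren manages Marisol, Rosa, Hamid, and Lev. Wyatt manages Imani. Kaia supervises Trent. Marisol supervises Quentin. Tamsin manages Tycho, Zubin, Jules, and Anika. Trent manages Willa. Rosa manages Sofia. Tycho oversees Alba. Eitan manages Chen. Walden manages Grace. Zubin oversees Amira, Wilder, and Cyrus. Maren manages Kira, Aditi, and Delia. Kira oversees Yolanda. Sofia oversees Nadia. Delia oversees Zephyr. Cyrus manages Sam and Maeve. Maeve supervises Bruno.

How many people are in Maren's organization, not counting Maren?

Maren directly manages Kira, Aditi, Delia. Under Kira: Yolanda (1). Aditi has no reports. Under Delia: Zephyr (1). So Maren's organization is 3 direct reports plus everyone under them: 2 + 1 + 2 = 5.

5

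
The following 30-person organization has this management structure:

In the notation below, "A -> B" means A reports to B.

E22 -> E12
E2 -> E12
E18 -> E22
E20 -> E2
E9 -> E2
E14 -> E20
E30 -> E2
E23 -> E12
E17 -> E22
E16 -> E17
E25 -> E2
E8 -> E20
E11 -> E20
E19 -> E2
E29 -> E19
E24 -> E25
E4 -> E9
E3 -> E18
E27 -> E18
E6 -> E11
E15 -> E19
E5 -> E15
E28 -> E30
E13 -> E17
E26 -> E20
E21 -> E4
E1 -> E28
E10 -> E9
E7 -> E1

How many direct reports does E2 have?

E2 directly manages E20, E9, E30, E25, E19. That is 5 direct reports.

5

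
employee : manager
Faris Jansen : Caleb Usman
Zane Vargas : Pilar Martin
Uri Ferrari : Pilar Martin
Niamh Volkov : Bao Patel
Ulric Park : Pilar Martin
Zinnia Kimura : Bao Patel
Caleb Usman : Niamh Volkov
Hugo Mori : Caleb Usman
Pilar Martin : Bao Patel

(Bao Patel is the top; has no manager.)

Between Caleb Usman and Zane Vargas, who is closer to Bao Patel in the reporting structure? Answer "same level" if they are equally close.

same level

Both Caleb Usman and Zane Vargas are 2 levels below Bao Patel.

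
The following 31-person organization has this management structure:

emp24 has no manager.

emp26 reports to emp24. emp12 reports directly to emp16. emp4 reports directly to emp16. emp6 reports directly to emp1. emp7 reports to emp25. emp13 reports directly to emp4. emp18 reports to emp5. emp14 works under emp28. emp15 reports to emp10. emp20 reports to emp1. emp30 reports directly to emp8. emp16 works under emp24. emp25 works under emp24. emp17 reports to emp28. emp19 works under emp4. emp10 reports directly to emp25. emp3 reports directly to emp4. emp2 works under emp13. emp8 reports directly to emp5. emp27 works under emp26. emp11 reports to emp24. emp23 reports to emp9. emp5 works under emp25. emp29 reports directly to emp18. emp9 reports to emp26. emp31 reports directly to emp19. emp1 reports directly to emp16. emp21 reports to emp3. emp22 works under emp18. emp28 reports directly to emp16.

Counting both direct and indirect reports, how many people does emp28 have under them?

2

emp28 directly manages emp17, emp14. emp17 has no reports. emp14 has no reports. So emp28's organization is 2 direct reports plus everyone under them: 1 + 1 = 2.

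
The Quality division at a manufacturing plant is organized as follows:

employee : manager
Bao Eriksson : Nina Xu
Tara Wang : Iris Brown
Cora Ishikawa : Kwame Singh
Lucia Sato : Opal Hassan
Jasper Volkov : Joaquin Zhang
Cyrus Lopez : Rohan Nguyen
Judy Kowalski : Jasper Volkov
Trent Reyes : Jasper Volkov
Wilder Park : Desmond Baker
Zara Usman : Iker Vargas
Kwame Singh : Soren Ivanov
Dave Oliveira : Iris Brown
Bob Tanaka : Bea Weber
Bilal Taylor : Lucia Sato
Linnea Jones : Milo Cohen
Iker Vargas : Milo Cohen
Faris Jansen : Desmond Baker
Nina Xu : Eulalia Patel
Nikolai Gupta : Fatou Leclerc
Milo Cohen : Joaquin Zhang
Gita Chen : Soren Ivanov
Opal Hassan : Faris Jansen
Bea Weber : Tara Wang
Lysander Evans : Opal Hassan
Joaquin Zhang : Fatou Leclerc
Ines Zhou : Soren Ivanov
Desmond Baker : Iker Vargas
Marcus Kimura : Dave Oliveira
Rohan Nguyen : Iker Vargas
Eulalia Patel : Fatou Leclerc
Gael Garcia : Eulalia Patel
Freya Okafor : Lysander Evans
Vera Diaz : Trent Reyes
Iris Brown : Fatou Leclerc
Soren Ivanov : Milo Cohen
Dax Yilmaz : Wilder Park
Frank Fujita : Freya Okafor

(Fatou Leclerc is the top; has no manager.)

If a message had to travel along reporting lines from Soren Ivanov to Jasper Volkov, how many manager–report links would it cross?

Soren Ivanov is 2 levels below Joaquin Zhang, and Jasper Volkov is 1 level below Joaquin Zhang (their lowest common manager). The shortest path runs up from Soren Ivanov to Joaquin Zhang and back down to Jasper Volkov: 2 + 1 = 3 links.

3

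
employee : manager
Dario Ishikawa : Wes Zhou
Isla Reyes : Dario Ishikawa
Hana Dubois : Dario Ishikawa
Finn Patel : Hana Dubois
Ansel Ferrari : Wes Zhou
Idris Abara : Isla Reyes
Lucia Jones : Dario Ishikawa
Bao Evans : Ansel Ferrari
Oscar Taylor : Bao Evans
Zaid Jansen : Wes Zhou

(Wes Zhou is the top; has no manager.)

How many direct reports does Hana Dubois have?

Hana Dubois directly manages Finn Patel. That is 1 direct report.

1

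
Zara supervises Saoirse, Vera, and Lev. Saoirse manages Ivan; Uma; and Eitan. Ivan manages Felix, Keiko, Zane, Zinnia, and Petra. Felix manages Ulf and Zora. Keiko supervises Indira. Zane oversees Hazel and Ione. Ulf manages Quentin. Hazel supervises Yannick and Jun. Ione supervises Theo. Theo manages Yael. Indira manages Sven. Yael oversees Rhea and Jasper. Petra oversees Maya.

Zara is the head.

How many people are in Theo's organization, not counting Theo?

Theo directly manages Yael. Under Yael: Jasper, Rhea (2). That's 3 in total.

3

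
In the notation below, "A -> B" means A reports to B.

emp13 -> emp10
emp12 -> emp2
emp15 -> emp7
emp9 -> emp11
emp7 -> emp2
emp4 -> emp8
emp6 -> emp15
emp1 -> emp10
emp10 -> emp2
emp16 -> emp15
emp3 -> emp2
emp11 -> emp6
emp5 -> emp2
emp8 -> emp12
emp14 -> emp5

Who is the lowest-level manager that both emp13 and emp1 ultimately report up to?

emp13's chain of managers is emp10, emp2. emp1's chain of managers is emp10, emp2. The first manager that appears in both chains is emp10.

emp10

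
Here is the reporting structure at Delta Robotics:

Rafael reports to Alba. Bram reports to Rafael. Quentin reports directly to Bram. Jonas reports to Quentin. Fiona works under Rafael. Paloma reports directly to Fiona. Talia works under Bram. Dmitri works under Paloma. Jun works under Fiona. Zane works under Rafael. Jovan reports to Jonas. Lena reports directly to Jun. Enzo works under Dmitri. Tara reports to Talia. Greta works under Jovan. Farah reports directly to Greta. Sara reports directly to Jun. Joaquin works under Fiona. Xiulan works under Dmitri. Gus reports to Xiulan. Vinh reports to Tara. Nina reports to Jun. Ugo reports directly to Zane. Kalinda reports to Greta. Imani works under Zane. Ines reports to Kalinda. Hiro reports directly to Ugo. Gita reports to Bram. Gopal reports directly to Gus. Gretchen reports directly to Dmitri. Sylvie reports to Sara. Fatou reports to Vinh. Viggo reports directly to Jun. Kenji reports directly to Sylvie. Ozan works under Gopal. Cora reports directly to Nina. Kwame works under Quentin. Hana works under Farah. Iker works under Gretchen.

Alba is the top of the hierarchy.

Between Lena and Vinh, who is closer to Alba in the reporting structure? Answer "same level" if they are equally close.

Lena

Lena is 4 levels below Alba; Vinh is 5. Lena is higher.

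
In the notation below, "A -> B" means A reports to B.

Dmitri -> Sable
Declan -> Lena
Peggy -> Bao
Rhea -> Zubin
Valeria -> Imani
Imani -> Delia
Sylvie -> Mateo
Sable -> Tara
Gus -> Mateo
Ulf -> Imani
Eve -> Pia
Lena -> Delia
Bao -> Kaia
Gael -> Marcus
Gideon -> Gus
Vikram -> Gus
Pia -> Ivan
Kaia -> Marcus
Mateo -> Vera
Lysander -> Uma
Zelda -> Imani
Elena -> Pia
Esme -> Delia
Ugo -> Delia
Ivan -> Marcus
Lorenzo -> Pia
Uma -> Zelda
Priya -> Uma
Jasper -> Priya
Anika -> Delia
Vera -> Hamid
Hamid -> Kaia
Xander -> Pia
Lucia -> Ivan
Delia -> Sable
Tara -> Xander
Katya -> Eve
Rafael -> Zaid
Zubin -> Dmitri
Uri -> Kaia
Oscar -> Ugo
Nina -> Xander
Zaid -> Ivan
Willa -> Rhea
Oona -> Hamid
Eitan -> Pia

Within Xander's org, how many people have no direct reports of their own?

The people in Xander's organization with no one reporting to them are Nina, Anika, Esme, Declan, Valeria, Ulf, Jasper, Lysander, Oscar, Willa. That is 10.

10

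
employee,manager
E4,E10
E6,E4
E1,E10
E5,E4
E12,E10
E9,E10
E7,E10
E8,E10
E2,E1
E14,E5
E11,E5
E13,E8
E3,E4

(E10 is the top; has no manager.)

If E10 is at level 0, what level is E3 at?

Chain from E3 up to E10: E3 → E4 → E10. That is 2 steps up, so E3 is 2 levels below E10.

2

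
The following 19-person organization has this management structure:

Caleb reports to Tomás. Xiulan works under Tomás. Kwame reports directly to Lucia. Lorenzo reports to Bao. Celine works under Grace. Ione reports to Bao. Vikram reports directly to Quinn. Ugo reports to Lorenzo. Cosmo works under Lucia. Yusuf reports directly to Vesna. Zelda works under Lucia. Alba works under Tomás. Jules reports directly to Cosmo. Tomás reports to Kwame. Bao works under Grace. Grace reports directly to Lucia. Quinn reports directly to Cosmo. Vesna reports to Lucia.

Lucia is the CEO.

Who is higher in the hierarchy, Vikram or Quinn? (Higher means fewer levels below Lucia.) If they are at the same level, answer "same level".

Vikram is 3 levels below Lucia; Quinn is 2. Quinn is higher.

Quinn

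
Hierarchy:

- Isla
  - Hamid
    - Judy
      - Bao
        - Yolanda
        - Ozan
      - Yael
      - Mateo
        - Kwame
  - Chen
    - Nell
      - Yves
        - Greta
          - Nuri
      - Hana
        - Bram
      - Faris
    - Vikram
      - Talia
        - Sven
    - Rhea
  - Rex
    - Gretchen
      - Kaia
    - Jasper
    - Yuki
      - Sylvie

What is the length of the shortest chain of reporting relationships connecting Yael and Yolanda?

Yael is 1 level below Judy, and Yolanda is 2 levels below Judy (their lowest common manager). The shortest path runs up from Yael to Judy and back down to Yolanda: 1 + 2 = 3 links.

3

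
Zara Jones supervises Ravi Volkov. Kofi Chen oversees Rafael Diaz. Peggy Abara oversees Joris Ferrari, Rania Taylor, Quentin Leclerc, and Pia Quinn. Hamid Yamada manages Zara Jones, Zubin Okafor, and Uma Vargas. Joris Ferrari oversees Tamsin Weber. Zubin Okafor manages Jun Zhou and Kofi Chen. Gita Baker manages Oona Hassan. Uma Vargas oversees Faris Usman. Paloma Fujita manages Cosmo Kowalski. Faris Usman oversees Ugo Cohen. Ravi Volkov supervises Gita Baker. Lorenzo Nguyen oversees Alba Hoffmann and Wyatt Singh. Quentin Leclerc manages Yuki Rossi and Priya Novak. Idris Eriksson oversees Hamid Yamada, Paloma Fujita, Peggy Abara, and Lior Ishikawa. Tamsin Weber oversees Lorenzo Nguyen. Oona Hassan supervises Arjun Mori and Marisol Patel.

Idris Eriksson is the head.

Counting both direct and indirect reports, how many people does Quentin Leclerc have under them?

2

Quentin Leclerc directly manages Yuki Rossi, Priya Novak. Yuki Rossi has no reports. Priya Novak has no reports. So Quentin Leclerc's organization is 2 direct reports plus everyone under them: 1 + 1 = 2.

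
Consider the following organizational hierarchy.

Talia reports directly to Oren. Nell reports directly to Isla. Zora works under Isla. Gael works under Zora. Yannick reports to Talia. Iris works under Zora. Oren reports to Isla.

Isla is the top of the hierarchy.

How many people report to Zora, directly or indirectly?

Zora directly manages Gael, Iris. Gael has no reports. Iris has no reports. So Zora's organization is 2 direct reports plus everyone under them: 1 + 1 = 2.

2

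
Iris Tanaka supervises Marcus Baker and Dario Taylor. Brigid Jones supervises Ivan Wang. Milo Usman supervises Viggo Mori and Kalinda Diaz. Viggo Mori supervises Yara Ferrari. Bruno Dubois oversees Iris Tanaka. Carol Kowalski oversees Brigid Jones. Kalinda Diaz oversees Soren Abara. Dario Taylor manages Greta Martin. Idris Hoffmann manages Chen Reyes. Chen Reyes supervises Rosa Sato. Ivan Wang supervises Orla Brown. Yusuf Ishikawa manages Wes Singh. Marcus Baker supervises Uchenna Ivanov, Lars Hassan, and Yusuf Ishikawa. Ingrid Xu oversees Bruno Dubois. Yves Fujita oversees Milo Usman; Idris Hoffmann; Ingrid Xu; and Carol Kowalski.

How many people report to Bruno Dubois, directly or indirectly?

Bruno Dubois directly manages Iris Tanaka. Under Iris Tanaka: Dario Taylor, Greta Martin, Marcus Baker, Lars Hassan, Uchenna Ivanov, Yusuf Ishikawa, Wes Singh (7). That's 8 in total.

8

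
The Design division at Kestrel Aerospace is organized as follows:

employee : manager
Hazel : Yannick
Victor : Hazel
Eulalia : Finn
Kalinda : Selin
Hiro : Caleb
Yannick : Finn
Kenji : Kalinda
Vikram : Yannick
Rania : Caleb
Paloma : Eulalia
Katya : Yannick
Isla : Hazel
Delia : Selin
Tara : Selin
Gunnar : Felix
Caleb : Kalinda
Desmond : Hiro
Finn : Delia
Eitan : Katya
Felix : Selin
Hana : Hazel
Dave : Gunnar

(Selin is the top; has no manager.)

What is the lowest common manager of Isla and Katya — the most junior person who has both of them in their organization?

Yannick

Isla's chain of managers is Hazel, Yannick, Finn, Delia, Selin. Katya's chain of managers is Yannick, Finn, Delia, Selin. The first manager that appears in both chains is Yannick.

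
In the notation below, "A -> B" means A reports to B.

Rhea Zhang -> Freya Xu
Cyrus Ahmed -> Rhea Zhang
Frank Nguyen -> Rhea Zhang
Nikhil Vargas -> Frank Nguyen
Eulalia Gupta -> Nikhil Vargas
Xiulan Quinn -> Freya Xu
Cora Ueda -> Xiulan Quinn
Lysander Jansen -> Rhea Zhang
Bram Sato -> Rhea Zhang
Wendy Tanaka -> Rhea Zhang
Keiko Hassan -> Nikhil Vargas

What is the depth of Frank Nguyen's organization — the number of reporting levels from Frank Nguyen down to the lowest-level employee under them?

The longest chain under Frank Nguyen runs Frank Nguyen → Nikhil Vargas → Keiko Hassan, which is 2 levels below Frank Nguyen.

2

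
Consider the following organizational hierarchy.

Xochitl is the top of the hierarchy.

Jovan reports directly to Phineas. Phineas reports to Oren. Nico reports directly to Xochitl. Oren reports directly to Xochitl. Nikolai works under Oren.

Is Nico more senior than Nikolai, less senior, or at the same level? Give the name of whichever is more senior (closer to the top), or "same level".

Nico

Nico is 1 level below Xochitl; Nikolai is 2. Nico is higher.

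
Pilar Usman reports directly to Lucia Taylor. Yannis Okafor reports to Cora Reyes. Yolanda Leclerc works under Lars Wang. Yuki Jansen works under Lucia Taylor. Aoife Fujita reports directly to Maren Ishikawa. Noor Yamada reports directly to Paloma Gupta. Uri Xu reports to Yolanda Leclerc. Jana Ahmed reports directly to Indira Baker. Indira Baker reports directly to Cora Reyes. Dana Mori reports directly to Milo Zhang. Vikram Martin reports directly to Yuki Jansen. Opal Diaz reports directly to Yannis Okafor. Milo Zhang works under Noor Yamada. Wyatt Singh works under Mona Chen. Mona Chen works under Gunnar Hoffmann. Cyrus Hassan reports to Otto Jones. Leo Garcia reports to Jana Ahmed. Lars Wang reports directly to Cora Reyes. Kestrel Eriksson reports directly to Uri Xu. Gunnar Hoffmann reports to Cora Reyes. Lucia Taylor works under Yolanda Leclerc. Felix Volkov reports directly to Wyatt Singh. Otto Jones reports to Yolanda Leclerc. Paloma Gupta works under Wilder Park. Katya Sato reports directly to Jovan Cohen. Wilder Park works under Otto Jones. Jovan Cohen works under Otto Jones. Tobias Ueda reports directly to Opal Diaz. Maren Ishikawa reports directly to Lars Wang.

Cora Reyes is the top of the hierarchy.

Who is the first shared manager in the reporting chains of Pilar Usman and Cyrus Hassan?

Pilar Usman's chain of managers is Lucia Taylor, Yolanda Leclerc, Lars Wang, Cora Reyes. Cyrus Hassan's chain of managers is Otto Jones, Yolanda Leclerc, Lars Wang, Cora Reyes. The first manager that appears in both chains is Yolanda Leclerc.

Yolanda Leclerc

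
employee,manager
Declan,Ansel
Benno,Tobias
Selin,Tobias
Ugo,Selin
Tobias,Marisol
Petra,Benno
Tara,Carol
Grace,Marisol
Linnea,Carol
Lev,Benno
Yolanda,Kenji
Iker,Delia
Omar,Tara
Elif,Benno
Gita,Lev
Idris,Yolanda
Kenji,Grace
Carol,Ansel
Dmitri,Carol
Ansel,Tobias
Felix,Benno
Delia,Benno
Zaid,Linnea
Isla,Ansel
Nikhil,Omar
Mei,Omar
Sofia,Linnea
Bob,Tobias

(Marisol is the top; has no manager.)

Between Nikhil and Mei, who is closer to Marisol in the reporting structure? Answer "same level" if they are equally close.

same level

Both Nikhil and Mei are 6 levels below Marisol.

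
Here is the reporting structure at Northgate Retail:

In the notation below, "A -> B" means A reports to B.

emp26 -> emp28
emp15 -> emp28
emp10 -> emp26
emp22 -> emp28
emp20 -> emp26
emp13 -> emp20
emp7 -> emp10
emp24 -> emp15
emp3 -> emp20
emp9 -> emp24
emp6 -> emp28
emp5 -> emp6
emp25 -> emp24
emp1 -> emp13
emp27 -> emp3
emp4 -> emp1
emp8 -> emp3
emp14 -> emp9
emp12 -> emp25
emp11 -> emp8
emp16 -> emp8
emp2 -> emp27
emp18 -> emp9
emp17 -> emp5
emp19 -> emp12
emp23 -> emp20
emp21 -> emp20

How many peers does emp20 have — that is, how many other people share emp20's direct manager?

1

emp20 reports to emp26. emp26's other direct reports are emp10 — 1 peer.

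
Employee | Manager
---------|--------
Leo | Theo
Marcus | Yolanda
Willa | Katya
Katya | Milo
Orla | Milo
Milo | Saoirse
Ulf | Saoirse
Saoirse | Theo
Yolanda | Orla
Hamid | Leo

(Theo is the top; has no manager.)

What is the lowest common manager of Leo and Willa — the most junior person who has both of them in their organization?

Theo

Leo's chain of managers is Theo. Willa's chain of managers is Katya, Milo, Saoirse, Theo. The first manager that appears in both chains is Theo.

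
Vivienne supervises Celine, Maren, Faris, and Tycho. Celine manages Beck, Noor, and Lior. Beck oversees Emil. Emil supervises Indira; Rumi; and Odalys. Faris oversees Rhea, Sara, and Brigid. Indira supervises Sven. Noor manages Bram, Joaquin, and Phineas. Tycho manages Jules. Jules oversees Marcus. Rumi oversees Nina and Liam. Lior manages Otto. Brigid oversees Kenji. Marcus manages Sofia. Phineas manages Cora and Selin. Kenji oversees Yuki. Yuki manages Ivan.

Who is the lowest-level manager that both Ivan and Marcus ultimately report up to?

Vivienne

Ivan's chain of managers is Yuki, Kenji, Brigid, Faris, Vivienne. Marcus's chain of managers is Jules, Tycho, Vivienne. The first manager that appears in both chains is Vivienne.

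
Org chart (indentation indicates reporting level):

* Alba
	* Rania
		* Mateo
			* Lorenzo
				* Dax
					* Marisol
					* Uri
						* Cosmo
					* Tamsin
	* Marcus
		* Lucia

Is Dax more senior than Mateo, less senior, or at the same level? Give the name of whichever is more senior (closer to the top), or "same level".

Mateo

Dax is 4 levels below Alba; Mateo is 2. Mateo is higher.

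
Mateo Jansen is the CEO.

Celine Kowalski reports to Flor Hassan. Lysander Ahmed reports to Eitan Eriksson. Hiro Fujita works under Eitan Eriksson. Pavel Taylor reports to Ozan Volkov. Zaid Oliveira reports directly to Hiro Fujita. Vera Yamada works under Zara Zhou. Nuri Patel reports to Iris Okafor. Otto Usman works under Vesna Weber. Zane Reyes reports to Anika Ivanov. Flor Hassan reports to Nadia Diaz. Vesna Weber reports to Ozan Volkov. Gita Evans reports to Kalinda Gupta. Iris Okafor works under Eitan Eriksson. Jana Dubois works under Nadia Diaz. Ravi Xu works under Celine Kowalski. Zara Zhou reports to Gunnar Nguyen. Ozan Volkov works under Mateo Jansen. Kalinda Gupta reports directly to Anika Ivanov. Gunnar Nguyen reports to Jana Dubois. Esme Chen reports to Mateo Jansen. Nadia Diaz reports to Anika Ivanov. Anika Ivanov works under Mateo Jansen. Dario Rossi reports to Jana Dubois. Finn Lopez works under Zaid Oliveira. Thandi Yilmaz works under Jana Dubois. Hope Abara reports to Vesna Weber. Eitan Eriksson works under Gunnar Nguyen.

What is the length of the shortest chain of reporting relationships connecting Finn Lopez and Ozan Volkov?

9

Finn Lopez is 8 levels below Mateo Jansen, and Ozan Volkov is 1 level below Mateo Jansen (their lowest common manager). The shortest path runs up from Finn Lopez to Mateo Jansen and back down to Ozan Volkov: 8 + 1 = 9 links.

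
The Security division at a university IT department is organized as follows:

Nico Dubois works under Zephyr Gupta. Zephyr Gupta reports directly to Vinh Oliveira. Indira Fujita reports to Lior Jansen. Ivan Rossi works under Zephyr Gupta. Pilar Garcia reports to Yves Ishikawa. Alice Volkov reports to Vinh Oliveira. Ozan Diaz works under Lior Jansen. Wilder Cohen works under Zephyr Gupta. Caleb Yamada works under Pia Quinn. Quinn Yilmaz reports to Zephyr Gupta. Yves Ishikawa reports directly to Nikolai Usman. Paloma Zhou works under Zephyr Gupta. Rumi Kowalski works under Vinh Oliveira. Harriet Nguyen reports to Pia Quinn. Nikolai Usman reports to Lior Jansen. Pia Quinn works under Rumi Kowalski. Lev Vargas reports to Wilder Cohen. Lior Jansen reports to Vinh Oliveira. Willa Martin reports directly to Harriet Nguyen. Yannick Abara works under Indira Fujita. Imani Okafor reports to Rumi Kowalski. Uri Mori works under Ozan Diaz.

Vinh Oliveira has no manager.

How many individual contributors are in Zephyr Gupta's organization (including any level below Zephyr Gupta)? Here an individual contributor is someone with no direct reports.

The people in Zephyr Gupta's organization with no one reporting to them are Quinn Yilmaz, Nico Dubois, Paloma Zhou, Lev Vargas, Ivan Rossi. That is 5.

5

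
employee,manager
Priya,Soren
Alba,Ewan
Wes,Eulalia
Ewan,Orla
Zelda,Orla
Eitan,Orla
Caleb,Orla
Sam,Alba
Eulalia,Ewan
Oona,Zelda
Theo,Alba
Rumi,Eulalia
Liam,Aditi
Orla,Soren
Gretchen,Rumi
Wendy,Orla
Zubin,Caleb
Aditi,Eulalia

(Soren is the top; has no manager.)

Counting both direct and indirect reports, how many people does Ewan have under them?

9

Ewan directly manages Alba, Eulalia. Under Alba: Sam, Theo (2). Under Eulalia: Wes, Aditi, Liam, Rumi, Gretchen (5). So Ewan's organization is 2 direct reports plus everyone under them: 3 + 6 = 9.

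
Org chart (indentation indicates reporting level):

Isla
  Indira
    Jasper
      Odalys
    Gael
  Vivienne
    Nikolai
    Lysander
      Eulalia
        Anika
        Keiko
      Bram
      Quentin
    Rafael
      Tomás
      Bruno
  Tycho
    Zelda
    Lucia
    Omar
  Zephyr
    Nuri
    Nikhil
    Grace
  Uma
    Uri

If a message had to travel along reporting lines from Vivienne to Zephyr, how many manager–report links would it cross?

Vivienne is 1 level below Isla, and Zephyr is 1 level below Isla (their lowest common manager). The shortest path runs up from Vivienne to Isla and back down to Zephyr: 1 + 1 = 2 links.

2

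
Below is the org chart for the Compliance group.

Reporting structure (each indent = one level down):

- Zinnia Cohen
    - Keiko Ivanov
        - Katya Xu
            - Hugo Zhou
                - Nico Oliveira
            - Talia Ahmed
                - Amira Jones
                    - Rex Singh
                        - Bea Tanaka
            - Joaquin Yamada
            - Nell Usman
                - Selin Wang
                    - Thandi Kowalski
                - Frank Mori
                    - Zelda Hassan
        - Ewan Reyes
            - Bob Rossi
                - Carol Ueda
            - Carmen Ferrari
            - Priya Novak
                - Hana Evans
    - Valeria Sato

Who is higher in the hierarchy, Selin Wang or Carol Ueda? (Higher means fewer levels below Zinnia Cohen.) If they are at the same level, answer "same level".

Both Selin Wang and Carol Ueda are 4 levels below Zinnia Cohen.

same level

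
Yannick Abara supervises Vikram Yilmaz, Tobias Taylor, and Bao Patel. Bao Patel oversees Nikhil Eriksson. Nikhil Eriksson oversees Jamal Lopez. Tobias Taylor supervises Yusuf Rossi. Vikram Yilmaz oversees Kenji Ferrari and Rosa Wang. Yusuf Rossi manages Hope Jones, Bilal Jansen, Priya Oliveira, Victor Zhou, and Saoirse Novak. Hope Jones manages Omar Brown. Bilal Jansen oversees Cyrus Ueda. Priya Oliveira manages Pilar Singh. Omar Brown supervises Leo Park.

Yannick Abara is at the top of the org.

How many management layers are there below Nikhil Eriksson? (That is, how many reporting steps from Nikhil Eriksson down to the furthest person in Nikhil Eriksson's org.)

The longest chain under Nikhil Eriksson runs Nikhil Eriksson → Jamal Lopez, which is 1 level below Nikhil Eriksson.

1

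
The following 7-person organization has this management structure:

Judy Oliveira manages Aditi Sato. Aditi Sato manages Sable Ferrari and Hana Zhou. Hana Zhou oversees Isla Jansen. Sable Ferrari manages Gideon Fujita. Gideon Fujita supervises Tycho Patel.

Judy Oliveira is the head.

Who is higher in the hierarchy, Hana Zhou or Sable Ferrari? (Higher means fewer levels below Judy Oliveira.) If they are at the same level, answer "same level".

same level

Both Hana Zhou and Sable Ferrari are 2 levels below Judy Oliveira.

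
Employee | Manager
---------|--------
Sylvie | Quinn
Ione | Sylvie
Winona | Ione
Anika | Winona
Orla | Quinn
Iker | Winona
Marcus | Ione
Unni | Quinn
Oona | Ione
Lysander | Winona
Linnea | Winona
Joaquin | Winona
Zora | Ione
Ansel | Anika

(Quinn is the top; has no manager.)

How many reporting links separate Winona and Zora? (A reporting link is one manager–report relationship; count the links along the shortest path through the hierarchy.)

2

Winona is 1 level below Ione, and Zora is 1 level below Ione (their lowest common manager). The shortest path runs up from Winona to Ione and back down to Zora: 1 + 1 = 2 links.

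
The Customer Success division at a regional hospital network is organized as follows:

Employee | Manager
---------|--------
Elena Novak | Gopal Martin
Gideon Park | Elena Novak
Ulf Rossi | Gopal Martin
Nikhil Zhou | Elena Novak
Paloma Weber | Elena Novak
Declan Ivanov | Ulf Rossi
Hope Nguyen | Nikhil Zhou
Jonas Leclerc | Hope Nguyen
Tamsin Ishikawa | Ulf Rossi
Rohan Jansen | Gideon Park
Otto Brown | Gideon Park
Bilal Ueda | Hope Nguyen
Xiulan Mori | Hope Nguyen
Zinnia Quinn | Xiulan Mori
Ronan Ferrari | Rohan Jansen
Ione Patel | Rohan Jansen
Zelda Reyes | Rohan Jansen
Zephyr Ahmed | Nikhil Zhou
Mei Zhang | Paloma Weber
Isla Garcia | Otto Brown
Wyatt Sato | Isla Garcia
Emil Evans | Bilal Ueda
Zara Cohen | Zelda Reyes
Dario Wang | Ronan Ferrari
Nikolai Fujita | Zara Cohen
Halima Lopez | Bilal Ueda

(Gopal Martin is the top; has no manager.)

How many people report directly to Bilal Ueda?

2

Bilal Ueda directly manages Emil Evans, Halima Lopez. That is 2 direct reports.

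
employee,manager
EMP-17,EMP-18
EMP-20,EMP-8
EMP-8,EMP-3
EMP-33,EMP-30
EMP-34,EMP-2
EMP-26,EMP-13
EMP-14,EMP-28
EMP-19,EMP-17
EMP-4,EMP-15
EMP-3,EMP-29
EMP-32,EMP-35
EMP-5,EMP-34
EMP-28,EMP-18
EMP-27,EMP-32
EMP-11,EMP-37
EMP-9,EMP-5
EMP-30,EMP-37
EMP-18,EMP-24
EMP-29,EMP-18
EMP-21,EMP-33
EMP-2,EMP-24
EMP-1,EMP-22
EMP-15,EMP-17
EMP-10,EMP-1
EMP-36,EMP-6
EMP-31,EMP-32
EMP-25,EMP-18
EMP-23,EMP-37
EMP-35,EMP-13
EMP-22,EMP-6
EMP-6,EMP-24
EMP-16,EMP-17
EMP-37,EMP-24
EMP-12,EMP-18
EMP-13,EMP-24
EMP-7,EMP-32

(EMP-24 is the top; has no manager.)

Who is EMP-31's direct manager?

EMP-31 reports directly to EMP-32.

EMP-32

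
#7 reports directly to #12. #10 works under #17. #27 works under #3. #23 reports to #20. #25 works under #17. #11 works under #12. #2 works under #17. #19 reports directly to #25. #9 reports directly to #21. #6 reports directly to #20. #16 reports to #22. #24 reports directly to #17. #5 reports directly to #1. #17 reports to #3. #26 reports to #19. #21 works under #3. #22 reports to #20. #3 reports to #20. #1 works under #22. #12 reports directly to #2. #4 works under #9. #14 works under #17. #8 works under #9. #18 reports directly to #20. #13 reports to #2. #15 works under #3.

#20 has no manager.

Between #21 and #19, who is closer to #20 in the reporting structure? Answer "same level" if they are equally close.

#21

#21 is 2 levels below #20; #19 is 4. #21 is higher.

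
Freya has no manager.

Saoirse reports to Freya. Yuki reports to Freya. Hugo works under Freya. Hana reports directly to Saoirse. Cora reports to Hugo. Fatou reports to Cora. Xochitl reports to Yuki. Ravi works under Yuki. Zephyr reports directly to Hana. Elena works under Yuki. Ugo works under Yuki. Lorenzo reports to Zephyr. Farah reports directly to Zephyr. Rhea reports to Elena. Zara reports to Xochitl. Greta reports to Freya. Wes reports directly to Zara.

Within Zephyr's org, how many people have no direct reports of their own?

2

The people in Zephyr's organization with no one reporting to them are Farah, Lorenzo. That is 2.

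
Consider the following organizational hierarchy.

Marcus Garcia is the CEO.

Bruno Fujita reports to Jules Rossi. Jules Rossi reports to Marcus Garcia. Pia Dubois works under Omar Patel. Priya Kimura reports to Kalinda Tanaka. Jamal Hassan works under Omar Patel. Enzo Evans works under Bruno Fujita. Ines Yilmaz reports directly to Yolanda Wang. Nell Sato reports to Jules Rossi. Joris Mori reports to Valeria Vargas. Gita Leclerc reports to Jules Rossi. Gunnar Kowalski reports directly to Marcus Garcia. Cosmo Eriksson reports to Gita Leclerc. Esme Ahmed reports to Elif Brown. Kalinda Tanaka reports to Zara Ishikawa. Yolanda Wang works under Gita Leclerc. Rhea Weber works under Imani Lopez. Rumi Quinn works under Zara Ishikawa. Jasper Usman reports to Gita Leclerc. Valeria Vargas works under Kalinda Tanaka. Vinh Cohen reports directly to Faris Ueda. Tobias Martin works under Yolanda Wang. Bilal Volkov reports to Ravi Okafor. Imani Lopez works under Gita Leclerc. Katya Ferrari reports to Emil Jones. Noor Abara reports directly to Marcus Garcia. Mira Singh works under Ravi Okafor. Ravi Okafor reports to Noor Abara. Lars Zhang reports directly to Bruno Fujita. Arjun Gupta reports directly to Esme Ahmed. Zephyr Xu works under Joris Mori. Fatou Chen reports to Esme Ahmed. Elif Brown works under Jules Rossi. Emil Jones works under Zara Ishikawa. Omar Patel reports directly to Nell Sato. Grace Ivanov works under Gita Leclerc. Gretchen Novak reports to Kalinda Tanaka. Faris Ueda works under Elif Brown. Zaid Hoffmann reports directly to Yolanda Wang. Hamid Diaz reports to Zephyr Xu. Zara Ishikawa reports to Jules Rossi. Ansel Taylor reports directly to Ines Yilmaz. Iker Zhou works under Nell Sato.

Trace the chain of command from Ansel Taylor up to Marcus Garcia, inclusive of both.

Ansel Taylor -> Ines Yilmaz -> Yolanda Wang -> Gita Leclerc -> Jules Rossi -> Marcus Garcia

Ansel Taylor reports to Ines Yilmaz. Ines Yilmaz reports to Yolanda Wang. Yolanda Wang reports to Gita Leclerc. Gita Leclerc reports to Jules Rossi. Jules Rossi reports to Marcus Garcia. Marcus Garcia is at the top.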